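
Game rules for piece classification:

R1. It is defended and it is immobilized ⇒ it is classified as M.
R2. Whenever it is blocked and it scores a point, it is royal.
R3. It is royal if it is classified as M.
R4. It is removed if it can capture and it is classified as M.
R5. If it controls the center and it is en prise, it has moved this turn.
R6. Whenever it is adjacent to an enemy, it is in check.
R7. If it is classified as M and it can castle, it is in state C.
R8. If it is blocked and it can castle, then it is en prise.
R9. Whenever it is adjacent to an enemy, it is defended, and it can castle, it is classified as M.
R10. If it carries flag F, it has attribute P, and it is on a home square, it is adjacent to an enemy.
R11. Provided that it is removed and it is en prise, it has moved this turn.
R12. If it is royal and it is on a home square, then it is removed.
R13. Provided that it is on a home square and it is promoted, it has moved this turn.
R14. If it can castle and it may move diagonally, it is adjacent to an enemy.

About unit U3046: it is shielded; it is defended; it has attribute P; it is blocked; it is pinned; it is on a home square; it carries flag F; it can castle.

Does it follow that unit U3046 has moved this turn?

Yes

By R8 (it is blocked, it can castle): it is en prise.
By R10 (it carries flag F, it has attribute P, it is on a home square): it is adjacent to an enemy.
By R9 (it is adjacent to an enemy, it is defended, it can castle): it is classified as M.
By R3 (it is classified as M): it is royal.
By R12 (it is royal, it is on a home square): it is removed.
By R11 (it is removed, it is en prise): it has moved this turn.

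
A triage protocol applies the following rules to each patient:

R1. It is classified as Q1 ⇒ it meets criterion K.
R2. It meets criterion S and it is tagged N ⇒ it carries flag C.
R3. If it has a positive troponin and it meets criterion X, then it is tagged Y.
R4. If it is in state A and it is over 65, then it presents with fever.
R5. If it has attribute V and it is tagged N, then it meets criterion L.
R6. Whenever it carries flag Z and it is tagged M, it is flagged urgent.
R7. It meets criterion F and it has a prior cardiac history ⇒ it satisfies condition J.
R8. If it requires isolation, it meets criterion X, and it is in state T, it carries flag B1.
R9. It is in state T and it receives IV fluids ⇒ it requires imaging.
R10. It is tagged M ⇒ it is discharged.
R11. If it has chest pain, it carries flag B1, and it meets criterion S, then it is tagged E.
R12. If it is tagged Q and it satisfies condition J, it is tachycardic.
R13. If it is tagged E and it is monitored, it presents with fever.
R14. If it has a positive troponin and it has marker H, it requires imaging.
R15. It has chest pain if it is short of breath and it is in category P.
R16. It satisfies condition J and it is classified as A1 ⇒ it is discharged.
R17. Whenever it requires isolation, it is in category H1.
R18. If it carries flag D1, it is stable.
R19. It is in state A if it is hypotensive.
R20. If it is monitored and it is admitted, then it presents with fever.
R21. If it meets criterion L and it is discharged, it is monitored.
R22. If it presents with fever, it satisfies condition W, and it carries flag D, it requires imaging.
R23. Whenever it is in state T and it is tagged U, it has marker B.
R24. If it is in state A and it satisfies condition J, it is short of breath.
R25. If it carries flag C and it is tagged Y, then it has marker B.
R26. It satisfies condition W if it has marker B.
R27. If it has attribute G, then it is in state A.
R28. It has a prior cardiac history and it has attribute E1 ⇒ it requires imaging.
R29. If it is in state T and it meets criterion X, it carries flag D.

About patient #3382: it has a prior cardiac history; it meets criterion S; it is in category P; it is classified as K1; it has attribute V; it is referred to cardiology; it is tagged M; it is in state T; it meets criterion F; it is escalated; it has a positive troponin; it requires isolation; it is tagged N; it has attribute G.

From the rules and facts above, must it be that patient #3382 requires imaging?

No

Forward chaining from the given facts derives: carries flag C, meets criterion L, satisfies condition J, is discharged, is in category H1, is monitored, is in state A, is short of breath, has chest pain.
Rules concluding "it requires imaging": R9 needs "it receives IV fluids"; R14 needs "it has marker H"; R22 needs "it presents with fever"; R28 needs "it has attribute E1" — none of these are established.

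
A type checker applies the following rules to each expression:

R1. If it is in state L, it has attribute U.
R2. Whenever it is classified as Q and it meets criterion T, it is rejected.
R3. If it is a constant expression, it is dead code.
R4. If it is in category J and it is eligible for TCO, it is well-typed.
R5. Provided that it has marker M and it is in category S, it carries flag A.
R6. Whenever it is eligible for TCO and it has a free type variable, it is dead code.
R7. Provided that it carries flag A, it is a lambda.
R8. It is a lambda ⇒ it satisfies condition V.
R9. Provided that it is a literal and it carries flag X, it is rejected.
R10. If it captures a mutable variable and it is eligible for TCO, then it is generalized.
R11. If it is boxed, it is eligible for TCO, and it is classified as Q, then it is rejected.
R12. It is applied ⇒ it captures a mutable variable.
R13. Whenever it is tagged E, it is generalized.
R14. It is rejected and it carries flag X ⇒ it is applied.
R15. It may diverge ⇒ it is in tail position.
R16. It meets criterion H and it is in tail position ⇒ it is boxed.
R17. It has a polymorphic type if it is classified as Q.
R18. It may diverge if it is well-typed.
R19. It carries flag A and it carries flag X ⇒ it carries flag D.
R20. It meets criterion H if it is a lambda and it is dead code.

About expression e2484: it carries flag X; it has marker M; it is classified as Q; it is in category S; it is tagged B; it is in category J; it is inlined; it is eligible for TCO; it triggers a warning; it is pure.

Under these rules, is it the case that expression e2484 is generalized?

Forward chaining from the given facts derives: is well-typed, carries flag A, is a lambda, satisfies condition V, has a polymorphic type, may diverge, carries flag D, is in tail position.
Rules concluding "it is generalized": R10 needs "it captures a mutable variable"; R13 needs "it is tagged E" — none of these are established.

No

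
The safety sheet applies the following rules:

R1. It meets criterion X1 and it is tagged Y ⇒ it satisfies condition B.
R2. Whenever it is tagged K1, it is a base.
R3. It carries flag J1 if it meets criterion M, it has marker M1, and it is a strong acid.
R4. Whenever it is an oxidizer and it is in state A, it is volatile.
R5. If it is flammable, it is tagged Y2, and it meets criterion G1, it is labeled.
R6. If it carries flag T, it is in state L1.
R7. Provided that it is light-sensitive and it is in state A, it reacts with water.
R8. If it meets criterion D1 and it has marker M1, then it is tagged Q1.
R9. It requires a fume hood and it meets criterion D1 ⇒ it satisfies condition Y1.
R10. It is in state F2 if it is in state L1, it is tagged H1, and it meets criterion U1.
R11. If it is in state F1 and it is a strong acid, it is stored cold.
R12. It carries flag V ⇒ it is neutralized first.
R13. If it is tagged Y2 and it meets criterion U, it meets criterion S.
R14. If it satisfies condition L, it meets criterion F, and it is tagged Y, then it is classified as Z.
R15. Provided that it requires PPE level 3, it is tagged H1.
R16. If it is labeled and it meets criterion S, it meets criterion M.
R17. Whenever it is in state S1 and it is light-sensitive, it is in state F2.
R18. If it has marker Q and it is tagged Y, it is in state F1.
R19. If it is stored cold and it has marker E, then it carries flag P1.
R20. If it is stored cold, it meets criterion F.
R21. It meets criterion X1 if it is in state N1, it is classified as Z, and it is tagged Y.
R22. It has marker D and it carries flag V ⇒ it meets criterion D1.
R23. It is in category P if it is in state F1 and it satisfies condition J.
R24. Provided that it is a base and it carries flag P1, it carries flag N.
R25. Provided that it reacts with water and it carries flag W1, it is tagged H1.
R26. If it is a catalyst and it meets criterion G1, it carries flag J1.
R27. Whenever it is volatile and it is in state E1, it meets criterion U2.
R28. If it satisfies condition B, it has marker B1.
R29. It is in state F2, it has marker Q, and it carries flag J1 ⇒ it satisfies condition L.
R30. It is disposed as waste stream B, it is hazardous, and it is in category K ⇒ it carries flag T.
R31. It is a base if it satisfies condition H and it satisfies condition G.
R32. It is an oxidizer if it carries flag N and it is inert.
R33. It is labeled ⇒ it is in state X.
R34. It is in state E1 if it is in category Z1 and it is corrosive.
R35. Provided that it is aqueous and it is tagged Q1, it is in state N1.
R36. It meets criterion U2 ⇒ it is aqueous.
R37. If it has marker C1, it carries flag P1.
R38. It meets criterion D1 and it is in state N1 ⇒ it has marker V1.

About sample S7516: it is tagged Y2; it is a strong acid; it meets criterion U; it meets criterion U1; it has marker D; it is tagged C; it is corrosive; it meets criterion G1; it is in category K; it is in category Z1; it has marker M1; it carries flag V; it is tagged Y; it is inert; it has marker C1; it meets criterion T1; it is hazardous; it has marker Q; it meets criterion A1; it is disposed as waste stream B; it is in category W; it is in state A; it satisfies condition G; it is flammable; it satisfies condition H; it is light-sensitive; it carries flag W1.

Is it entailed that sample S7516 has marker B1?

By R5 (it is flammable, it is tagged Y2, it meets criterion G1): it is labeled.
By R7 (it is light-sensitive, it is in state A): it reacts with water.
By R13 (it is tagged Y2, it meets criterion U): it meets criterion S.
By R16 (it is labeled, it meets criterion S): it meets criterion M.
By R18 (it has marker Q, it is tagged Y): it is in state F1.
By R22 (it has marker D, it carries flag V): it meets criterion D1.
By R25 (it reacts with water, it carries flag W1): it is tagged H1.
By R30 (it is disposed as waste stream B, it is hazardous, it is in category K): it carries flag T.
By R31 (it satisfies condition H, it satisfies condition G): it is a base.
By R34 (it is in category Z1, it is corrosive): it is in state E1.
By R37 (it has marker C1): it carries flag P1.
By R3 (it meets criterion M, it has marker M1, it is a strong acid): it carries flag J1.
By R6 (it carries flag T): it is in state L1.
By R8 (it meets criterion D1, it has marker M1): it is tagged Q1.
By R10 (it is in state L1, it is tagged H1, it meets criterion U1): it is in state F2.
By R11 (it is in state F1, it is a strong acid): it is stored cold.
By R20 (it is stored cold): it meets criterion F.
By R24 (it is a base, it carries flag P1): it carries flag N.
By R29 (it is in state F2, it has marker Q, it carries flag J1): it satisfies condition L.
By R32 (it carries flag N, it is inert): it is an oxidizer.
By R4 (it is an oxidizer, it is in state A): it is volatile.
By R14 (it satisfies condition L, it meets criterion F, it is tagged Y): it is classified as Z.
By R27 (it is volatile, it is in state E1): it meets criterion U2.
By R36 (it meets criterion U2): it is aqueous.
By R35 (it is aqueous, it is tagged Q1): it is in state N1.
By R21 (it is in state N1, it is classified as Z, it is tagged Y): it meets criterion X1.
By R1 (it meets criterion X1, it is tagged Y): it satisfies condition B.
By R28 (it satisfies condition B): it has marker B1.

Yes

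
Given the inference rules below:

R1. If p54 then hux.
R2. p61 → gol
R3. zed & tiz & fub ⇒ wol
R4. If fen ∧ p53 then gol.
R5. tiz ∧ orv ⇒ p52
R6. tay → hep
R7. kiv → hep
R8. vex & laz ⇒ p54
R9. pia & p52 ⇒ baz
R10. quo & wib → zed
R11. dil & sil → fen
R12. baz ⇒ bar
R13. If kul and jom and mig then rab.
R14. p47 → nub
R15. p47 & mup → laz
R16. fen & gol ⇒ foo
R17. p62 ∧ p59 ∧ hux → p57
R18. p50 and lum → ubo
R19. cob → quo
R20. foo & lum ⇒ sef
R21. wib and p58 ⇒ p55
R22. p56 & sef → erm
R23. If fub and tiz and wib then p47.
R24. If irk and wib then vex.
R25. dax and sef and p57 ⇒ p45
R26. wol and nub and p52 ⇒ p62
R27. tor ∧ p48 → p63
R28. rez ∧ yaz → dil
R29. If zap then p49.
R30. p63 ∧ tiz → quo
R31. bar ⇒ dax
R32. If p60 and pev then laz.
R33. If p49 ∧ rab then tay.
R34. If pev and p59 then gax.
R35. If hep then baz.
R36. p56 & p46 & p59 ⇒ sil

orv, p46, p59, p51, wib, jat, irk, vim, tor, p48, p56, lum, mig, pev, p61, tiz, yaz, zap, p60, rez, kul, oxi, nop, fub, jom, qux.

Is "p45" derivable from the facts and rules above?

Yes

gol  (by R2: p61)
p52  (by R5: tiz, orv)
rab  (by R13: kul, jom, mig)
p47  (by R23: fub, tiz, wib)
vex  (by R24: irk, wib)
p63  (by R27: tor, p48)
dil  (by R28: rez, yaz)
p49  (by R29: zap)
quo  (by R30: p63, tiz)
laz  (by R32: p60, pev)
tay  (by R33: p49, rab)
sil  (by R36: p56, p46, p59)
hep  (by R6: tay)
p54  (by R8: vex, laz)
zed  (by R10: quo, wib)
fen  (by R11: dil, sil)
nub  (by R14: p47)
foo  (by R16: fen, gol)
sef  (by R20: foo, lum)
baz  (by R35: hep)
hux  (by R1: p54)
wol  (by R3: zed, tiz, fub)
bar  (by R12: baz)
p62  (by R26: wol, nub, p52)
dax  (by R31: bar)
p57  (by R17: p62, p59, hux)
p45  (by R25: dax, sef, p57)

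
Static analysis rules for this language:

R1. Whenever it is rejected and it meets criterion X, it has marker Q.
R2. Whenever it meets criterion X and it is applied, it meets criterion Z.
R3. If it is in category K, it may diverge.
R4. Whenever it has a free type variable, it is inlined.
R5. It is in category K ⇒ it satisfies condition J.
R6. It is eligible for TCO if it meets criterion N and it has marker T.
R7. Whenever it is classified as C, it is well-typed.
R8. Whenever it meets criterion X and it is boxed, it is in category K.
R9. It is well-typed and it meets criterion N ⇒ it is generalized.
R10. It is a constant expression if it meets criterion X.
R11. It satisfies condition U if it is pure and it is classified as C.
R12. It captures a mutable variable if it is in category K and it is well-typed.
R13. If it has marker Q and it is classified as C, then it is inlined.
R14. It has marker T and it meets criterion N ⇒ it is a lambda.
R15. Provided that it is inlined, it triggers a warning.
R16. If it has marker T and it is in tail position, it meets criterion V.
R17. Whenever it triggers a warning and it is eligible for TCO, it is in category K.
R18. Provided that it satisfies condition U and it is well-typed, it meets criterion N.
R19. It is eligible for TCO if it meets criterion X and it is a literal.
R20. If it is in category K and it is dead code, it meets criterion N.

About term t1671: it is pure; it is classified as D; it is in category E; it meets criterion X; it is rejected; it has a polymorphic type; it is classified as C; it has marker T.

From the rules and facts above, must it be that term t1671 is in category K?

Yes

By R1 (it is rejected, it meets criterion X): it has marker Q.
By R7 (it is classified as C): it is well-typed.
By R11 (it is pure, it is classified as C): it satisfies condition U.
By R13 (it has marker Q, it is classified as C): it is inlined.
By R15 (it is inlined): it triggers a warning.
By R18 (it satisfies condition U, it is well-typed): it meets criterion N.
By R6 (it meets criterion N, it has marker T): it is eligible for TCO.
By R17 (it triggers a warning, it is eligible for TCO): it is in category K.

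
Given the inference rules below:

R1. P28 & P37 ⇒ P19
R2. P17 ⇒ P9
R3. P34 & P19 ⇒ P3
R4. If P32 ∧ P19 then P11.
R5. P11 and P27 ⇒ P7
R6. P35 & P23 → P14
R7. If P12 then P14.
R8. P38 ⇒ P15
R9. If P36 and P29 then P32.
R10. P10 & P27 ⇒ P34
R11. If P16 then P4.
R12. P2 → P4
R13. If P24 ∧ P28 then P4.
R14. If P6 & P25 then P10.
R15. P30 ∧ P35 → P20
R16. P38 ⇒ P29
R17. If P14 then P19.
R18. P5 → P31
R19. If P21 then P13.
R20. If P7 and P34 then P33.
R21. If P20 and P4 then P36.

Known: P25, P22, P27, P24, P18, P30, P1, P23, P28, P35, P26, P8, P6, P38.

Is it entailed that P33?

P14  (by R6: P35, P23)
P4  (by R13: P24, P28)
P10  (by R14: P6, P25)
P20  (by R15: P30, P35)
P29  (by R16: P38)
P19  (by R17: P14)
P36  (by R21: P20, P4)
P32  (by R9: P36, P29)
P34  (by R10: P10, P27)
P11  (by R4: P32, P19)
P7  (by R5: P11, P27)
P33  (by R20: P7, P34)

Yes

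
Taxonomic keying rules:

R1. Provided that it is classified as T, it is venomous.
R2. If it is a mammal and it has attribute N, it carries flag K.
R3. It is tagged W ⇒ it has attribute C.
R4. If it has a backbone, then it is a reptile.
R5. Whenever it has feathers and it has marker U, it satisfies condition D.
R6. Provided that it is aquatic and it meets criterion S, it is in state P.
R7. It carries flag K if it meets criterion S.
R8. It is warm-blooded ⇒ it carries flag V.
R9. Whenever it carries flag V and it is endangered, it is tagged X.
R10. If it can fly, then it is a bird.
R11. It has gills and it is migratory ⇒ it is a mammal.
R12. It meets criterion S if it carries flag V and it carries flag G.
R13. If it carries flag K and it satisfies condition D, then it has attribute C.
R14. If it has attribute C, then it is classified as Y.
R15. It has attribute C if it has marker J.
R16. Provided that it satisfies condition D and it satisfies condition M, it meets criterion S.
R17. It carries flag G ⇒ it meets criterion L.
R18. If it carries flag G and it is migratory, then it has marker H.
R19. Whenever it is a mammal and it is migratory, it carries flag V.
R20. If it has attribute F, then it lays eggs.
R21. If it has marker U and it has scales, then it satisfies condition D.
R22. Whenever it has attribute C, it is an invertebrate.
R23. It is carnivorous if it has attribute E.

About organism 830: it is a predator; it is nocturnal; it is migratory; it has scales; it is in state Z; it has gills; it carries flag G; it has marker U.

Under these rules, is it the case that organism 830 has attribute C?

By R11 (it has gills, it is migratory): it is a mammal.
By R19 (it is a mammal, it is migratory): it carries flag V.
By R21 (it has marker U, it has scales): it satisfies condition D.
By R12 (it carries flag V, it carries flag G): it meets criterion S.
By R7 (it meets criterion S): it carries flag K.
By R13 (it carries flag K, it satisfies condition D): it has attribute C.

Yes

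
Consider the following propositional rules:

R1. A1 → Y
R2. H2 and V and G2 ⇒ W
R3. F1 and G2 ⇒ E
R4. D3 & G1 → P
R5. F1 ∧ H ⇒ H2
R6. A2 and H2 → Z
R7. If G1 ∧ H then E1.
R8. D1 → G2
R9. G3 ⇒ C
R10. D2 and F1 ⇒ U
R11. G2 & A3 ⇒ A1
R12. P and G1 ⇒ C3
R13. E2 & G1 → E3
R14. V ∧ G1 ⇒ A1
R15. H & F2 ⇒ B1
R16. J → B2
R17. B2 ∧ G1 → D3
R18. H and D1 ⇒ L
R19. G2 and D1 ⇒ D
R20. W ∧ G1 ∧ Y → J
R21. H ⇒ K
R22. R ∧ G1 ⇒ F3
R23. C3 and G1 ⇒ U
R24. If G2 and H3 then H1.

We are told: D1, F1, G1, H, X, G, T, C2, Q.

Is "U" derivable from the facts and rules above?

Forward chaining from the given facts derives: H2, E1, G2, L, D, K, E.
Rules concluding U: R10 needs D2; R23 needs C3 — none of these are established.

No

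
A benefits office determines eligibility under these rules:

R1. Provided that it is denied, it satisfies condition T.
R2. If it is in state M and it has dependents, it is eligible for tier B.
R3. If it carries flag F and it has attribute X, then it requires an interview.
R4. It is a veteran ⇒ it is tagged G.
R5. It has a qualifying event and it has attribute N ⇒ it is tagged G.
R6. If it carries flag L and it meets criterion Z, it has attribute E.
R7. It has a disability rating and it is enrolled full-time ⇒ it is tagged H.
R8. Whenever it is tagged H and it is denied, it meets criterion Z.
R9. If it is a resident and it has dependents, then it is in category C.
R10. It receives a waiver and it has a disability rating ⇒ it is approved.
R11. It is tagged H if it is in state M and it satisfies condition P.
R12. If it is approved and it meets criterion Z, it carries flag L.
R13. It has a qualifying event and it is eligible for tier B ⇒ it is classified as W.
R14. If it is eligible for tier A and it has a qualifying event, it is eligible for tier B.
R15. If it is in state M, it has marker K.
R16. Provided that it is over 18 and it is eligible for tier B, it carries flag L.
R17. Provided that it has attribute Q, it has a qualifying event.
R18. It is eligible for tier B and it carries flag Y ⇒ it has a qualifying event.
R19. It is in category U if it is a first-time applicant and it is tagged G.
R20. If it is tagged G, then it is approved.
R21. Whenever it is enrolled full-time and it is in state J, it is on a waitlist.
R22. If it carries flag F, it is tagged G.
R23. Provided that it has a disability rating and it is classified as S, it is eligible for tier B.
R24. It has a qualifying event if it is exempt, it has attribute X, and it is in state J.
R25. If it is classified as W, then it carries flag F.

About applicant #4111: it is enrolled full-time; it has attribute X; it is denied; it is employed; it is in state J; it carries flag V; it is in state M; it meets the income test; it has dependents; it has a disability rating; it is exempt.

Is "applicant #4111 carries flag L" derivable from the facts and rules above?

By R2 (it is in state M, it has dependents): it is eligible for tier B.
By R7 (it has a disability rating, it is enrolled full-time): it is tagged H.
By R8 (it is tagged H, it is denied): it meets criterion Z.
By R24 (it is exempt, it has attribute X, it is in state J): it has a qualifying event.
By R13 (it has a qualifying event, it is eligible for tier B): it is classified as W.
By R25 (it is classified as W): it carries flag F.
By R22 (it carries flag F): it is tagged G.
By R20 (it is tagged G): it is approved.
By R12 (it is approved, it meets criterion Z): it carries flag L.

Yes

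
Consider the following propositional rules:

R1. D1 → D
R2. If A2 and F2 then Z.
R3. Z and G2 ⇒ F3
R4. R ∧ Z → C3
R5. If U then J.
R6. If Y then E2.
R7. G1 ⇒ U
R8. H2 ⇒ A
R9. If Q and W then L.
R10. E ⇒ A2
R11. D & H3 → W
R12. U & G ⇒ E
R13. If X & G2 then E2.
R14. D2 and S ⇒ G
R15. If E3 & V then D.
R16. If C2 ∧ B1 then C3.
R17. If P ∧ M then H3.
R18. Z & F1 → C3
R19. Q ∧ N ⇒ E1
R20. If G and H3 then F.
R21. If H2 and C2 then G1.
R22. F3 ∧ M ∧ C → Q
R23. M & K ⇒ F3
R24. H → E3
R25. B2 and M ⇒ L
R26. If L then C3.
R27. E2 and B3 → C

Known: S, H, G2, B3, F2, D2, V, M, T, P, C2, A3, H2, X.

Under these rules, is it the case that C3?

Yes

E2  (by R13: X, G2)
G  (by R14: D2, S)
H3  (by R17: P, M)
G1  (by R21: H2, C2)
E3  (by R24: H)
C  (by R27: E2, B3)
U  (by R7: G1)
E  (by R12: U, G)
D  (by R15: E3, V)
A2  (by R10: E)
W  (by R11: D, H3)
Z  (by R2: A2, F2)
F3  (by R3: Z, G2)
Q  (by R22: F3, M, C)
L  (by R9: Q, W)
C3  (by R26: L)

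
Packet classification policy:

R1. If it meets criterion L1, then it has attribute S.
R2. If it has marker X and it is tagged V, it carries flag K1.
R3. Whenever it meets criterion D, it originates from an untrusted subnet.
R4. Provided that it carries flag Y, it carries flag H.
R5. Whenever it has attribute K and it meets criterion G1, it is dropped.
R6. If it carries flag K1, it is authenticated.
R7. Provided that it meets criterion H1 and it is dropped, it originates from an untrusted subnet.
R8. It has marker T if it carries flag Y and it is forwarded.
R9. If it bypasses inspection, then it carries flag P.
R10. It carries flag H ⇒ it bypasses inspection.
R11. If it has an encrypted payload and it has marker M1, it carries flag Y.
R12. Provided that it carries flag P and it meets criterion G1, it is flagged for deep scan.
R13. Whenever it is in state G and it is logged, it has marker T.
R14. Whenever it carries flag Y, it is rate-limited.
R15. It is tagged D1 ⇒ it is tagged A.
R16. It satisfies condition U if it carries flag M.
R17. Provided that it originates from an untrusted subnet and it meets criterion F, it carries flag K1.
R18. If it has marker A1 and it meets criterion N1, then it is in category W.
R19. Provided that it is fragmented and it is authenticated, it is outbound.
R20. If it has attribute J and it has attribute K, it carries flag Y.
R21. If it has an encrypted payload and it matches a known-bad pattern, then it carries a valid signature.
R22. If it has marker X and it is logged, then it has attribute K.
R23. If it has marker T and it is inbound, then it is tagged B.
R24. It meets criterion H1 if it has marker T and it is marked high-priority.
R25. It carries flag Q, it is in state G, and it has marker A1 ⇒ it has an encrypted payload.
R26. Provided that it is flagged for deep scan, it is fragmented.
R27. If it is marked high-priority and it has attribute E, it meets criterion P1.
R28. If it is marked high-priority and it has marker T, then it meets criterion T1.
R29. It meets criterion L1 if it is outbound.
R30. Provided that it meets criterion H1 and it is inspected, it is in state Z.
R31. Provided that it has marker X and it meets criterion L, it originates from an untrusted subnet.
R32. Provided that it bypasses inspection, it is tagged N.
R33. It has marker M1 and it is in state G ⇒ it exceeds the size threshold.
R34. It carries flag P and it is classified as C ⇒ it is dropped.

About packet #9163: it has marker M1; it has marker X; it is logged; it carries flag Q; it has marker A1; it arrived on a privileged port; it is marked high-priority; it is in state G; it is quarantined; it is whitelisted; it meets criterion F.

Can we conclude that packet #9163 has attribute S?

Forward chaining from the given facts derives: has marker T, has attribute K, meets criterion H1, has an encrypted payload, meets criterion T1, exceeds the size threshold, carries flag Y, is rate-limited, carries flag H, bypasses inspection, is tagged N, carries flag P.
The only rule concluding "it has attribute S" is R1, which needs "it meets criterion L1"; that is never established.

No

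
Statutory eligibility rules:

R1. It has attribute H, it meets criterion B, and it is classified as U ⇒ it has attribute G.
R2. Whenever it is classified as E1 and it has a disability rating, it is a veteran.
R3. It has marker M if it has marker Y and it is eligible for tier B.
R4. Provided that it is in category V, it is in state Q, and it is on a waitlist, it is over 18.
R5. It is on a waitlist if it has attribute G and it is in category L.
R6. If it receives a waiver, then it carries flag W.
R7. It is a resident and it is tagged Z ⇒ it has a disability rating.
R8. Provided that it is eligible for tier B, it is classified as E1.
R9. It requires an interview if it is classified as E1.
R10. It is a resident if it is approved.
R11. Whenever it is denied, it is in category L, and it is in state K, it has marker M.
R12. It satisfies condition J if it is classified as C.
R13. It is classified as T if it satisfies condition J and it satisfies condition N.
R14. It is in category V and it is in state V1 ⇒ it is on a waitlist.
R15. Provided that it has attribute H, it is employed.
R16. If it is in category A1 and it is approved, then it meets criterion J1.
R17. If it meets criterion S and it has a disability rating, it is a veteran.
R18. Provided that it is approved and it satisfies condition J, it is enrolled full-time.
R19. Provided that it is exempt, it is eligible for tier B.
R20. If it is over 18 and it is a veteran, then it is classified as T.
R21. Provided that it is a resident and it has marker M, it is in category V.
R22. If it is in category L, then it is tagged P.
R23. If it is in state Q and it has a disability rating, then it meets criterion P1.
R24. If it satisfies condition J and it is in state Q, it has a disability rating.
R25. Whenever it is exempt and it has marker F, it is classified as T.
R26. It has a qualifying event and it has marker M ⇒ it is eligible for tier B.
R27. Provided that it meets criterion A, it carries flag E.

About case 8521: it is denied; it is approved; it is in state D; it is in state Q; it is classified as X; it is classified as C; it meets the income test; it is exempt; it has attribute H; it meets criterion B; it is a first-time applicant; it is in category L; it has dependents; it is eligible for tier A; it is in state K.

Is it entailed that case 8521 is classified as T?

Forward chaining from the given facts derives: is a resident, has marker M, satisfies condition J, is employed, is enrolled full-time, is eligible for tier B, is in category V, is tagged P, has a disability rating, is classified as E1, requires an interview, meets criterion P1, is a veteran.
Rules concluding "it is classified as T": R13 needs "it satisfies condition N"; R20 needs "it is over 18"; R25 needs "it has marker F" — none of these are established.

No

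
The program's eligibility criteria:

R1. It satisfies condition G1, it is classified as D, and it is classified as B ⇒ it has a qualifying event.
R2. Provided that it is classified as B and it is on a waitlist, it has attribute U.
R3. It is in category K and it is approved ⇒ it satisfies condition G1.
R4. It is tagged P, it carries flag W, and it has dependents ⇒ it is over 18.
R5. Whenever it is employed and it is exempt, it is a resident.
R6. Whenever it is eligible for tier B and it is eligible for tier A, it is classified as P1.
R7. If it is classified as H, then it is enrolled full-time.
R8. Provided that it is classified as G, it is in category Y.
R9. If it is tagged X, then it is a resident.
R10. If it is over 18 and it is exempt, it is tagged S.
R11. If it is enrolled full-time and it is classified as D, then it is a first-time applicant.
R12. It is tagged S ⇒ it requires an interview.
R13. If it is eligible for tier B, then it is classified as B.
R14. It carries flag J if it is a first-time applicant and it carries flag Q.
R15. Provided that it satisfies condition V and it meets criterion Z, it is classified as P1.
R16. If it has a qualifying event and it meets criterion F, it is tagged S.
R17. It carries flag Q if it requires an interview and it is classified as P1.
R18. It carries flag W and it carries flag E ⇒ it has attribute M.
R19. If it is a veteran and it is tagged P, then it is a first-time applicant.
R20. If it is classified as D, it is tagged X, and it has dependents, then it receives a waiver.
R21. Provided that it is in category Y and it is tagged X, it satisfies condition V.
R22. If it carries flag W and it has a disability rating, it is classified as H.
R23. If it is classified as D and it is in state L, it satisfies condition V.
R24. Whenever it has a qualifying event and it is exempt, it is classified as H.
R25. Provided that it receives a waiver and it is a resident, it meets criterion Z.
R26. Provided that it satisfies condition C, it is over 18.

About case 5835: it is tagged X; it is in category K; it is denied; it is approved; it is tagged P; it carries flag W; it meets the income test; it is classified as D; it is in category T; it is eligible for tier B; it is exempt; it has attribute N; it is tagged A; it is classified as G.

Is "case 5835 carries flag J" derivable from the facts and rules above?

Forward chaining from the given facts derives: satisfies condition G1, is in category Y, is a resident, is classified as B, satisfies condition V, has a qualifying event, is classified as H, is enrolled full-time, is a first-time applicant.
The only rule concluding "it carries flag J" is R14, which needs "it carries flag Q"; that is never established.

No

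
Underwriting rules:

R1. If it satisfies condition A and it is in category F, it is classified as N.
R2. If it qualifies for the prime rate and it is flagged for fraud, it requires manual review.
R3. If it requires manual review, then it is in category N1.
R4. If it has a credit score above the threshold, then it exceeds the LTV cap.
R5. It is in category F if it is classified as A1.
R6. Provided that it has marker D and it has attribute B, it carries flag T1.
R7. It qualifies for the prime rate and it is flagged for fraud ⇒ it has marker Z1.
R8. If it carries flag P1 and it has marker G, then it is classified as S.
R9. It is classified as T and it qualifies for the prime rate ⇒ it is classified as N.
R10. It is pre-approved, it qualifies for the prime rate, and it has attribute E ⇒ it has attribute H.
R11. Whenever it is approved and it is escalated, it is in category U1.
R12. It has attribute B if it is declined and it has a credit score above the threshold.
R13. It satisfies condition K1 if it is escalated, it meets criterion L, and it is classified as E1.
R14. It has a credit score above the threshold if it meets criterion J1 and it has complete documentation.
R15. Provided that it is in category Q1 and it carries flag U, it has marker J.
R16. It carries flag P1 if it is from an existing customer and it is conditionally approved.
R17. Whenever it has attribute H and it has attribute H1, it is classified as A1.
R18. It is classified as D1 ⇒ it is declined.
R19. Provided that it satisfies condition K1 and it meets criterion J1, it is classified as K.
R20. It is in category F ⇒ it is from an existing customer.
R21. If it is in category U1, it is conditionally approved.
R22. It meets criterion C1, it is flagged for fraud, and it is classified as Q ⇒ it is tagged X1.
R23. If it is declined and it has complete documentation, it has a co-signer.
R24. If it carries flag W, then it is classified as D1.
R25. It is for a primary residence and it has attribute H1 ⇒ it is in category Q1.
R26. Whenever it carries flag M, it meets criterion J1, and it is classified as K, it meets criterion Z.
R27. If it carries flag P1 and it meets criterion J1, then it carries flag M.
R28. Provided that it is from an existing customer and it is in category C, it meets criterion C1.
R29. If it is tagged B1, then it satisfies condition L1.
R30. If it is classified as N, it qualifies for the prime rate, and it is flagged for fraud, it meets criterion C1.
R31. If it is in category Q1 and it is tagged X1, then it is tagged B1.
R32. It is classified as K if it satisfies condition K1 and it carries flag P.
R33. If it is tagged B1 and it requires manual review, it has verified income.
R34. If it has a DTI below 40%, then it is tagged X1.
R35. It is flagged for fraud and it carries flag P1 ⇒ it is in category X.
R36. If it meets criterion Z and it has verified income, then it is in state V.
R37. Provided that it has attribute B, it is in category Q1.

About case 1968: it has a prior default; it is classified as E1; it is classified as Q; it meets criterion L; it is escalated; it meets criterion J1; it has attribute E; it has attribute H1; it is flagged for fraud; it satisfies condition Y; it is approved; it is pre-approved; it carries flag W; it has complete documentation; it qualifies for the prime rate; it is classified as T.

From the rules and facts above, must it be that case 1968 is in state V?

Yes

By R2 (it qualifies for the prime rate, it is flagged for fraud): it requires manual review.
By R9 (it is classified as T, it qualifies for the prime rate): it is classified as N.
By R10 (it is pre-approved, it qualifies for the prime rate, it has attribute E): it has attribute H.
By R11 (it is approved, it is escalated): it is in category U1.
By R13 (it is escalated, it meets criterion L, it is classified as E1): it satisfies condition K1.
By R14 (it meets criterion J1, it has complete documentation): it has a credit score above the threshold.
By R17 (it has attribute H, it has attribute H1): it is classified as A1.
By R19 (it satisfies condition K1, it meets criterion J1): it is classified as K.
By R21 (it is in category U1): it is conditionally approved.
By R24 (it carries flag W): it is classified as D1.
By R30 (it is classified as N, it qualifies for the prime rate, it is flagged for fraud): it meets criterion C1.
By R5 (it is classified as A1): it is in category F.
By R18 (it is classified as D1): it is declined.
By R20 (it is in category F): it is from an existing customer.
By R22 (it meets criterion C1, it is flagged for fraud, it is classified as Q): it is tagged X1.
By R12 (it is declined, it has a credit score above the threshold): it has attribute B.
By R16 (it is from an existing customer, it is conditionally approved): it carries flag P1.
By R27 (it carries flag P1, it meets criterion J1): it carries flag M.
By R37 (it has attribute B): it is in category Q1.
By R26 (it carries flag M, it meets criterion J1, it is classified as K): it meets criterion Z.
By R31 (it is in category Q1, it is tagged X1): it is tagged B1.
By R33 (it is tagged B1, it requires manual review): it has verified income.
By R36 (it meets criterion Z, it has verified income): it is in state V.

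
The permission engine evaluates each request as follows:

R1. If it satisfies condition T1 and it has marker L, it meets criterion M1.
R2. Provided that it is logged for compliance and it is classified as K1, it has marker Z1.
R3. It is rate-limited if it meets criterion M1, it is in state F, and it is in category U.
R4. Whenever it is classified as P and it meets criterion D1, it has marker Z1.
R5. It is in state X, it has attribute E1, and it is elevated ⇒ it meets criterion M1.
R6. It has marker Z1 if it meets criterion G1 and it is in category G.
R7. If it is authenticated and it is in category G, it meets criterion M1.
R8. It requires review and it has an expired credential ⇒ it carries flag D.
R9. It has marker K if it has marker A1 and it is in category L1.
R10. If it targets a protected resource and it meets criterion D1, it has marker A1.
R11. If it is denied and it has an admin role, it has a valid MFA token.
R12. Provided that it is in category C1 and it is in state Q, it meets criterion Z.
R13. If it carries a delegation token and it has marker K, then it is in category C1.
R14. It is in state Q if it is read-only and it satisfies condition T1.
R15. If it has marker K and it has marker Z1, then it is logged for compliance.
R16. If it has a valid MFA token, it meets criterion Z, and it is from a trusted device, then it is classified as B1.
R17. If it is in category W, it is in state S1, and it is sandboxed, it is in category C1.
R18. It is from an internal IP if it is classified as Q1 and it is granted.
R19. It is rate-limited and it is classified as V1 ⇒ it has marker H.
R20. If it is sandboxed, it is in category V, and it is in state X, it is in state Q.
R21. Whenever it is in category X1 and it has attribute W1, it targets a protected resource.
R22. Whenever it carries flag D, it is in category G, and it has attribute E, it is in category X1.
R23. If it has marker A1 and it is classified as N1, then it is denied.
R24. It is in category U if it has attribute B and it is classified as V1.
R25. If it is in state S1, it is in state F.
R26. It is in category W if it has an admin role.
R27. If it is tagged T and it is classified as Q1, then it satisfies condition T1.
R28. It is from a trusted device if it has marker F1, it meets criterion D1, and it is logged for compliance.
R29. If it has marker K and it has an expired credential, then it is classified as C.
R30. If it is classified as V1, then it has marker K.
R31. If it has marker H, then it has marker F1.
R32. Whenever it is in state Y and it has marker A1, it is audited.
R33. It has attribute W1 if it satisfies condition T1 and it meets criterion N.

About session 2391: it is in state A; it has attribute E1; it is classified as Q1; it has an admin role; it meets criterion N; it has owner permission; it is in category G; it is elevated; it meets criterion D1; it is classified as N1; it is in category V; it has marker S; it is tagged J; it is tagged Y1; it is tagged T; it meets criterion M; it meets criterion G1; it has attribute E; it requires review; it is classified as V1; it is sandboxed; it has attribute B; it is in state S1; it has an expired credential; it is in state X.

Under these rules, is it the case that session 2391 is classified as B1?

Yes

By R5 (it is in state X, it has attribute E1, it is elevated): it meets criterion M1.
By R6 (it meets criterion G1, it is in category G): it has marker Z1.
By R8 (it requires review, it has an expired credential): it carries flag D.
By R20 (it is sandboxed, it is in category V, it is in state X): it is in state Q.
By R22 (it carries flag D, it is in category G, it has attribute E): it is in category X1.
By R24 (it has attribute B, it is classified as V1): it is in category U.
By R25 (it is in state S1): it is in state F.
By R26 (it has an admin role): it is in category W.
By R27 (it is tagged T, it is classified as Q1): it satisfies condition T1.
By R30 (it is classified as V1): it has marker K.
By R33 (it satisfies condition T1, it meets criterion N): it has attribute W1.
By R3 (it meets criterion M1, it is in state F, it is in category U): it is rate-limited.
By R15 (it has marker K, it has marker Z1): it is logged for compliance.
By R17 (it is in category W, it is in state S1, it is sandboxed): it is in category C1.
By R19 (it is rate-limited, it is classified as V1): it has marker H.
By R21 (it is in category X1, it has attribute W1): it targets a protected resource.
By R31 (it has marker H): it has marker F1.
By R10 (it targets a protected resource, it meets criterion D1): it has marker A1.
By R12 (it is in category C1, it is in state Q): it meets criterion Z.
By R23 (it has marker A1, it is classified as N1): it is denied.
By R28 (it has marker F1, it meets criterion D1, it is logged for compliance): it is from a trusted device.
By R11 (it is denied, it has an admin role): it has a valid MFA token.
By R16 (it has a valid MFA token, it meets criterion Z, it is from a trusted device): it is classified as B1.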